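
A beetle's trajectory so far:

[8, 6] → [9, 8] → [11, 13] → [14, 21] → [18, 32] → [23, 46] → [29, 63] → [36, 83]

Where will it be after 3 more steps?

[63, 161]

First differences are [+1, +2], [+2, +5], [+3, +8], [+4, +11], [+5, +14], [+6, +17], [+7, +20]; their common second difference is [+1, +3] (constant acceleration).
step 8: [36, 83] + [+8, +23] → [44, 106]
step 9: [44, 106] + [+9, +26] → [53, 132]
step 10: [53, 132] + [+10, +29] → [63, 161]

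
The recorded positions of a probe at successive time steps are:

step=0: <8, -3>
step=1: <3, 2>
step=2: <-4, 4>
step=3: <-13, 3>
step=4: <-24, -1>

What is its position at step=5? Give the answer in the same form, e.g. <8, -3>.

Taking differences between consecutive positions: <-5, +5>, <-7, +2>, <-9, -1>, <-11, -4>. These grow by <-2, -3> each step.
step 5: <-24, -1> + <-13, -7> → <-37, -8>

<-37, -8>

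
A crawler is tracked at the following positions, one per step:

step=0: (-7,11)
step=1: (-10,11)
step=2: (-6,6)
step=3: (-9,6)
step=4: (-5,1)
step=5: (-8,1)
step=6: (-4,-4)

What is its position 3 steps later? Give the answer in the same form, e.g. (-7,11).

(-6,-9)

Differencing gives (-3,+0), (+4,-5), (-3,+0), (+4,-5), (-3,+0), (+4,-5). This is the pattern (-3,+0), (+4,-5) repeated.
step 7: apply (-3,+0) → (-7,-4)
step 8: apply (+4,-5) → (-3,-9)
step 9: apply (-3,+0) → (-6,-9)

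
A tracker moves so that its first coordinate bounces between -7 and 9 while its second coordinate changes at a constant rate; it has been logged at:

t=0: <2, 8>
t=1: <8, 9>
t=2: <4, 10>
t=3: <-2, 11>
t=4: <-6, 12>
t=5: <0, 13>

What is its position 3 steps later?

<0, 16>

The first coordinate travels 6 per step and bounces off the walls at -7 and 9.
  step 6: 0 → 6
  step 7: 6 → 6
  step 8: 6 → 0
The second coordinate changes by +1 each step: at step 8 it is 16.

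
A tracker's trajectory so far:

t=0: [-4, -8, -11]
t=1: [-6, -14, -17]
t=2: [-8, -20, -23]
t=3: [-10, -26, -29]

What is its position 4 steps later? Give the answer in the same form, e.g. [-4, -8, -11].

Each step adds [-2, -6, -6] to the position.
step 4: [-10, -26, -29] + [-2, -6, -6] → [-12, -32, -35]
step 5: [-12, -32, -35] + [-2, -6, -6] → [-14, -38, -41]
step 6: [-14, -38, -41] + [-2, -6, -6] → [-16, -44, -47]
step 7: [-16, -44, -47] + [-2, -6, -6] → [-18, -50, -53]

[-18, -50, -53]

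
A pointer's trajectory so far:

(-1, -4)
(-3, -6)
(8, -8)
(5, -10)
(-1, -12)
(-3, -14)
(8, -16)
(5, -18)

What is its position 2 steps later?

(-3, -22)

The first coordinate repeats the cycle [-1, -3, 8, 5] with period 4; step 9 mod 4 = 1, giving -3.
The second coordinate changes by -2 each step, so at step 9 it is -4 + 9·(-2) = -22.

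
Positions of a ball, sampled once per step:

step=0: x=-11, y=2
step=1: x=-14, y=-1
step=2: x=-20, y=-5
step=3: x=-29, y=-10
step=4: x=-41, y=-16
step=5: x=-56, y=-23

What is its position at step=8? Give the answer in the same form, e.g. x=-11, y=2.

x=-119, y=-50

First differences are (-3,-3), (-6,-4), (-9,-5), (-12,-6), (-15,-7); their common second difference is (-3,-1) (constant acceleration).
step 6: x=-56, y=-23 + (-18,-8) → x=-74, y=-31
step 7: x=-74, y=-31 + (-21,-9) → x=-95, y=-40
step 8: x=-95, y=-40 + (-24,-10) → x=-119, y=-50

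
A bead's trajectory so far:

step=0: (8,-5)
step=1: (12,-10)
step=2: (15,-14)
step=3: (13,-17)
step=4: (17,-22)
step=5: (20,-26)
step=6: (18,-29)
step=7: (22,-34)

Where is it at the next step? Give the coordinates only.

Differencing gives (+4,-5), (+3,-4), (-2,-3), (+4,-5), (+3,-4), (-2,-3), (+4,-5). This is the pattern (+4,-5), (+3,-4), (-2,-3) repeated.
step 8: apply (+3,-4) → (25,-38)

(25,-38)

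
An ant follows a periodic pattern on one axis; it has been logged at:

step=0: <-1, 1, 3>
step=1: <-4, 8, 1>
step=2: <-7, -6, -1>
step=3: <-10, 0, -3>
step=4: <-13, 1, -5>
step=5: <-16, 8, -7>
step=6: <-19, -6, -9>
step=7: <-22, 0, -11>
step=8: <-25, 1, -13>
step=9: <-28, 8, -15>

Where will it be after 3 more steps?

First: linear, -3 per step → -37 at step 12.
Second: cycles through 1, 8, -6, 0 every 4 steps. Step 12 lands at position 0 of the cycle → 1.
Third: linear, -2 per step → -21 at step 12.

<-37, 1, -21>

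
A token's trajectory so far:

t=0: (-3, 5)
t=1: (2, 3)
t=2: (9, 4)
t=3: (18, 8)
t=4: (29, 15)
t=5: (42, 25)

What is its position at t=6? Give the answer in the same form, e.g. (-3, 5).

Taking differences between consecutive positions: (+5, -2), (+7, +1), (+9, +4), (+11, +7), (+13, +10). These grow by (+2, +3) each step.
step 6: (42, 25) + (+15, +13) → (57, 38)

(57, 38)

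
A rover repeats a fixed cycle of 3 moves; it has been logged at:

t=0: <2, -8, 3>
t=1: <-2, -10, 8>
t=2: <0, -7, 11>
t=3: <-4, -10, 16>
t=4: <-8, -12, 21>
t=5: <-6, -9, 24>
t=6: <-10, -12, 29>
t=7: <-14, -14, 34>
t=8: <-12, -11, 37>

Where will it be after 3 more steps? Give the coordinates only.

The moves between consecutive positions are <-4, -2, +5>, <+2, +3, +3>, <-4, -3, +5>, <-4, -2, +5>, <+2, +3, +3>, <-4, -3, +5>, <-4, -2, +5>, <+2, +3, +3>; they repeat the 3-cycle [<-4, -2, +5>, <+2, +3, +3>, <-4, -3, +5>].
step 9: apply <-4, -3, +5> → <-16, -14, 42>
step 10: apply <-4, -2, +5> → <-20, -16, 47>
step 11: apply <+2, +3, +3> → <-18, -13, 50>

<-18, -13, 50>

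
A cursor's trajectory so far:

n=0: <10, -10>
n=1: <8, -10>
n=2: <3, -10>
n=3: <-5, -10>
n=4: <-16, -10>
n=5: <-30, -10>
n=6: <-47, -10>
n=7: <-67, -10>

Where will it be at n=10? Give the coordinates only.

Taking differences between consecutive positions: <-2, +0>, <-5, +0>, <-8, +0>, <-11, +0>, <-14, +0>, <-17, +0>, <-20, +0>. These grow by <-3, +0> each step.
step 8: <-67, -10> + <-23, +0> → <-90, -10>
step 9: <-90, -10> + <-26, +0> → <-116, -10>
step 10: <-116, -10> + <-29, +0> → <-145, -10>

<-145, -10>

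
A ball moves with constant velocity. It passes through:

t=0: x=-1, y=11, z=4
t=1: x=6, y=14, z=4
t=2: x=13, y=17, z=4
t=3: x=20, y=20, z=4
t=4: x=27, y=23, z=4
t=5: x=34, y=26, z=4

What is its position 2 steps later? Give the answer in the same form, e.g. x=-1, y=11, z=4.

The position changes by (+7, +3, +0) every step.
step 6: x=34, y=26, z=4 + (+7, +3, +0) → x=41, y=29, z=4
step 7: x=41, y=29, z=4 + (+7, +3, +0) → x=48, y=32, z=4

x=48, y=32, z=4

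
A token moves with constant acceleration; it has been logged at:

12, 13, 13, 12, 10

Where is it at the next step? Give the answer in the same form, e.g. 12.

Taking differences between consecutive positions: +1, +0, -1, -2. These grow by -1 each step.
step 5: 10 − 3 → 7

7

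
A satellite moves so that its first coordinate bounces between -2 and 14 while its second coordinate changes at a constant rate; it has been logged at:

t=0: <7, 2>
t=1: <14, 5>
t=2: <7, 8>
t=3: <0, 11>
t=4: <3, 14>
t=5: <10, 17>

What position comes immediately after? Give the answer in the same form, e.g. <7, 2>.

The first coordinate reflects between -2 and 14, moving 7 per step.
  step 6: 10 → 11
The second coordinate changes by +3 each step: at step 6 it is 20.

<11, 20>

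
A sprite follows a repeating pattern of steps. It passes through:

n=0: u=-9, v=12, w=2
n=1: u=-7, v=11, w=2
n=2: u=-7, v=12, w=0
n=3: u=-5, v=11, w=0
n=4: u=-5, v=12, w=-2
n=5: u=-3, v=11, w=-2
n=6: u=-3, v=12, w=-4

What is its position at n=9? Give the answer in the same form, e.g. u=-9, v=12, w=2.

The moves between consecutive positions are (+2, -1, +0), (+0, +1, -2), (+2, -1, +0), (+0, +1, -2), (+2, -1, +0), (+0, +1, -2); they repeat the 2-cycle [(+2, -1, +0), (+0, +1, -2)].
step 7: apply (+2, -1, +0) → u=-1, v=11, w=-4
step 8: apply (+0, +1, -2) → u=-1, v=12, w=-6
step 9: apply (+2, -1, +0) → u=1, v=11, w=-6

u=1, v=11, w=-6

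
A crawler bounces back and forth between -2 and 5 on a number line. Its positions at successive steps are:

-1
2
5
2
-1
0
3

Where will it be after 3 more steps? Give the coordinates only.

The value reflects between -2 and 5, moving 3 per step.
  step 7: 3 → 4
  step 8: 4 → 1
  step 9: 1 → -2

-2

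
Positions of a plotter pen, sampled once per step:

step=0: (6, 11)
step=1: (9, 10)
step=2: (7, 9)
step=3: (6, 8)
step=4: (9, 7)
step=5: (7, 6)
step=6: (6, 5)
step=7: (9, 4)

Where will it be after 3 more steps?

The first coordinate repeats the cycle [6, 9, 7] with period 3; step 10 mod 3 = 1, giving 9.
The second coordinate changes by -1 each step, so at step 10 it is 11 + 10·(-1) = 1.

(9, 1)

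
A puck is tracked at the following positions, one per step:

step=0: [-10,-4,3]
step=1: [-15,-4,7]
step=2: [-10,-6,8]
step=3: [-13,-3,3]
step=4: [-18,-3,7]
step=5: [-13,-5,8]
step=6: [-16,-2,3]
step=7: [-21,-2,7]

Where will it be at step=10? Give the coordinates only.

[-24,-1,7]

Differencing gives [-5,+0,+4], [+5,-2,+1], [-3,+3,-5], [-5,+0,+4], [+5,-2,+1], [-3,+3,-5], [-5,+0,+4]. This is the pattern [-5,+0,+4], [+5,-2,+1], [-3,+3,-5] repeated.
step 8: apply [+5,-2,+1] → [-16,-4,8]
step 9: apply [-3,+3,-5] → [-19,-1,3]
step 10: apply [-5,+0,+4] → [-24,-1,7]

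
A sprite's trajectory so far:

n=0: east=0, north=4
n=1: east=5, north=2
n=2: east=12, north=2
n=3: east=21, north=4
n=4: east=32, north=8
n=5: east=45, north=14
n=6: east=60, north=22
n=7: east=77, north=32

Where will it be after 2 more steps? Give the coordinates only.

Successive displacements: (+5, -2), (+7, +0), (+9, +2), (+11, +4), (+13, +6), (+15, +8), (+17, +10) — each changes by (+2, +2).
step 8: east=77, north=32 + (+19, +12) → east=96, north=44
step 9: east=96, north=44 + (+21, +14) → east=117, north=58

east=117, north=58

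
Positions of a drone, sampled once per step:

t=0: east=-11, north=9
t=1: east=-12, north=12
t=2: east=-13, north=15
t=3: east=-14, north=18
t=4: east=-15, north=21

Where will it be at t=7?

east=-18, north=30

The position changes by (-1, +3) every step.
step 5: east=-15, north=21 + (-1, +3) → east=-16, north=24
step 6: east=-16, north=24 + (-1, +3) → east=-17, north=27
step 7: east=-17, north=27 + (-1, +3) → east=-18, north=30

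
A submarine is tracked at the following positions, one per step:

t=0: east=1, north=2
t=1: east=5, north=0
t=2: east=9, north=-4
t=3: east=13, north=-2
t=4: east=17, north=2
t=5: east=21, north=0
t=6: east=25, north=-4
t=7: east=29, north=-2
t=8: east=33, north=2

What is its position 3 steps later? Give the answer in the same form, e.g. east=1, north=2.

East: linear, +4 per step → 45 at step 11.
North: cycles through 2, 0, -4, -2 every 4 steps. Step 11 lands at position 3 of the cycle → -2.

east=45, north=-2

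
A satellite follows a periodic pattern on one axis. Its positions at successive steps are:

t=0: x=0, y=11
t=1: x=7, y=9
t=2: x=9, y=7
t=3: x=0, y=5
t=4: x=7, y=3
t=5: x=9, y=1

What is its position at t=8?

X: cycles through 0, 7, 9 every 3 steps. Step 8 lands at position 2 of the cycle → 9.
Y: linear, -2 per step → -5 at step 8.

x=9, y=-5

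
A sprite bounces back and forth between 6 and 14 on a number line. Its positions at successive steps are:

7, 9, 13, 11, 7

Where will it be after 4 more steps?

The value travels 4 per step and bounces off the walls at 6 and 14.
  step 5: 7 → 9
  step 6: 9 → 13
  step 7: 13 → 11
  step 8: 11 → 7

7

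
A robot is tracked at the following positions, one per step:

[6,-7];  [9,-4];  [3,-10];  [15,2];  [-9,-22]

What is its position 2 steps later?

[-57,-70]

The jumps are [+3,+3], [-6,-6], [+12,+12], [-24,-24] — a geometric progression with ratio -2.
step 5: [-9,-22] + [+48,+48] → [39,26]
step 6: [39,26] + [-96,-96] → [-57,-70]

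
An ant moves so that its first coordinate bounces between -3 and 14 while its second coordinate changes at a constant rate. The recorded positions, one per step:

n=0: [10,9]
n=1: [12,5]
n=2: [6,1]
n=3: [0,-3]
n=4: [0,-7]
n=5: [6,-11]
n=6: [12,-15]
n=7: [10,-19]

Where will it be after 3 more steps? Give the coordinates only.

The first coordinate reflects between -3 and 14, moving 6 per step.
  step 8: 10 → 4
  step 9: 4 → -2
  step 10: -2 → 2
The second coordinate changes by -4 each step: at step 10 it is -31.

[2,-31]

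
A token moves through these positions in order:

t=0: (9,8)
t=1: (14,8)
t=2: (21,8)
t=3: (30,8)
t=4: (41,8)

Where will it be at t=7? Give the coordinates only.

(86,8)

Taking differences between consecutive positions: (+5,+0), (+7,+0), (+9,+0), (+11,+0). These grow by (+2,+0) each step.
step 5: (41,8) + (+13,+0) → (54,8)
step 6: (54,8) + (+15,+0) → (69,8)
step 7: (69,8) + (+17,+0) → (86,8)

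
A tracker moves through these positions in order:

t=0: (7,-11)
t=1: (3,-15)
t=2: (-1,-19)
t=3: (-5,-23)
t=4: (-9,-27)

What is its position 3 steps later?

Constant displacement of (-4,-4) per step.
step 5: (-9,-27) + (-4,-4) → (-13,-31)
step 6: (-13,-31) + (-4,-4) → (-17,-35)
step 7: (-17,-35) + (-4,-4) → (-21,-39)

(-21,-39)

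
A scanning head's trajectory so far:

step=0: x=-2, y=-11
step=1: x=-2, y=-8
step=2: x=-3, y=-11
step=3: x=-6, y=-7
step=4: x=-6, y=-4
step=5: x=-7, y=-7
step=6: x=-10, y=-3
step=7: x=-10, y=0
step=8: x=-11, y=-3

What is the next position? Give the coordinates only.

The moves between consecutive positions are (+0, +3), (-1, -3), (-3, +4), (+0, +3), (-1, -3), (-3, +4), (+0, +3), (-1, -3); they repeat the 3-cycle [(+0, +3), (-1, -3), (-3, +4)].
step 9: apply (-3, +4) → x=-14, y=1

x=-14, y=1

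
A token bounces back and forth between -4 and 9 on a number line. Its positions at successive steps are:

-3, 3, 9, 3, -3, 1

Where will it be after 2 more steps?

The value reflects between -4 and 9, moving 6 per step.
  step 6: 1 → 7
  step 7: 7 → 5

5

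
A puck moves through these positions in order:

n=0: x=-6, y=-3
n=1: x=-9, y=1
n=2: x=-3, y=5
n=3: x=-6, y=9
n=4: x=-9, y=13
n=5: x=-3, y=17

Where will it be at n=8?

x=-3, y=29

The x coordinate repeats the cycle [-6, -9, -3] with period 3; step 8 mod 3 = 2, giving -3.
The y coordinate changes by +4 each step, so at step 8 it is -3 + 8·(4) = 29.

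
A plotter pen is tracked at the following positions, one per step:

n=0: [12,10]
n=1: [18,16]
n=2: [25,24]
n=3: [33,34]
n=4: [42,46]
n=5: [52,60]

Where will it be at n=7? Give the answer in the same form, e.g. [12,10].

[75,94]

First differences are [+6,+6], [+7,+8], [+8,+10], [+9,+12], [+10,+14]; their common second difference is [+1,+2] (constant acceleration).
step 6: [52,60] + [+11,+16] → [63,76]
step 7: [63,76] + [+12,+18] → [75,94]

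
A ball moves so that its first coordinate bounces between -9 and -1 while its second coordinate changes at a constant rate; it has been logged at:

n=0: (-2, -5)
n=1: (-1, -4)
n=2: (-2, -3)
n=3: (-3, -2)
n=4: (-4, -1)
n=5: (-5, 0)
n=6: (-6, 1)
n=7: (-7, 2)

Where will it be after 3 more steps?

The first coordinate travels 1 per step and bounces off the walls at -9 and -1.
  step 8: -7 → -8
  step 9: -8 → -9
  step 10: -9 → -8
The second coordinate changes by +1 each step: at step 10 it is 5.

(-8, 5)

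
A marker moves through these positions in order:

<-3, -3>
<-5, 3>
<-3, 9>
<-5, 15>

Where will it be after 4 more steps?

<-5, 39>

The first coordinate repeats the cycle [-3, -5] with period 2; step 7 mod 2 = 1, giving -5.
The second coordinate changes by +6 each step, so at step 7 it is -3 + 7·(6) = 39.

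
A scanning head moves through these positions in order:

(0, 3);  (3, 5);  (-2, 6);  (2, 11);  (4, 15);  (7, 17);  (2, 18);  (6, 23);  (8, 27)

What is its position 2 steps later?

(6, 30)

Differencing gives (+3, +2), (-5, +1), (+4, +5), (+2, +4), (+3, +2), (-5, +1), (+4, +5), (+2, +4). This is the pattern (+3, +2), (-5, +1), (+4, +5), (+2, +4) repeated.
step 9: apply (+3, +2) → (11, 29)
step 10: apply (-5, +1) → (6, 30)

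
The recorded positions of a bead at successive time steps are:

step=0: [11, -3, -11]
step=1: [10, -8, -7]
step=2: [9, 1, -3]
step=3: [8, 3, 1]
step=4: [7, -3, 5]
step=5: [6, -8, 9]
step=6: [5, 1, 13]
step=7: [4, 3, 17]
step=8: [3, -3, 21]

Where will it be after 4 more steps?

[-1, -3, 37]

The first coordinate changes by -1 each step, so at step 12 it is 11 + 12·(-1) = -1.
The second coordinate repeats the cycle [-3, -8, 1, 3] with period 4; step 12 mod 4 = 0, giving -3.
The third coordinate changes by +4 each step, so at step 12 it is -11 + 12·(4) = 37.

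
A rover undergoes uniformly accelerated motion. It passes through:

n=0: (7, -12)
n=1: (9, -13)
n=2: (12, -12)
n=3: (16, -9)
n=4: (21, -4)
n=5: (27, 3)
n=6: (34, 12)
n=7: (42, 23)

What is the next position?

(51, 36)

Taking differences between consecutive positions: (+2, -1), (+3, +1), (+4, +3), (+5, +5), (+6, +7), (+7, +9), (+8, +11). These grow by (+1, +2) each step.
step 8: (42, 23) + (+9, +13) → (51, 36)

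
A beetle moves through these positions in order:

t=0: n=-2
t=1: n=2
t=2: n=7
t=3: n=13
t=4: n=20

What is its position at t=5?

n=28

Successive displacements: +4, +5, +6, +7 — each changes by +1.
step 5: 20 + 8 → n=28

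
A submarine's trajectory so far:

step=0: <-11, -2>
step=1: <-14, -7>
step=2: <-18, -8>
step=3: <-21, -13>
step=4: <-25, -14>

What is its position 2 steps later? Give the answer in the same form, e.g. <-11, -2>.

Step-to-step displacements: <-3, -5>, <-4, -1>, <-3, -5>, <-4, -1> — a repeating cycle of length 2.
step 5: apply <-3, -5> → <-28, -19>
step 6: apply <-4, -1> → <-32, -20>

<-32, -20>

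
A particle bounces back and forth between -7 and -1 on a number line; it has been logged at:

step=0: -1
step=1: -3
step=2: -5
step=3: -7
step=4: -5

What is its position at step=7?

-3

The value reflects between -7 and -1, moving 2 per step.
  step 5: -5 → -3
  step 6: -3 → -1
  step 7: -1 → -3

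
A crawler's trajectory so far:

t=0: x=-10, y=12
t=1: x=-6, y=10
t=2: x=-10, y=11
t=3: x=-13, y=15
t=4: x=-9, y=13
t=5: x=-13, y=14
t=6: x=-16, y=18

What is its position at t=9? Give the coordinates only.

The moves between consecutive positions are (+4,-2), (-4,+1), (-3,+4), (+4,-2), (-4,+1), (-3,+4); they repeat the 3-cycle [(+4,-2), (-4,+1), (-3,+4)].
step 7: apply (+4,-2) → x=-12, y=16
step 8: apply (-4,+1) → x=-16, y=17
step 9: apply (-3,+4) → x=-19, y=21

x=-19, y=21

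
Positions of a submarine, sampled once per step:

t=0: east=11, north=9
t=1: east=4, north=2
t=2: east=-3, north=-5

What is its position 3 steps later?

The position changes by (-7, -7) every step.
step 3: east=-3, north=-5 + (-7, -7) → east=-10, north=-12
step 4: east=-10, north=-12 + (-7, -7) → east=-17, north=-19
step 5: east=-17, north=-19 + (-7, -7) → east=-24, north=-26

east=-24, north=-26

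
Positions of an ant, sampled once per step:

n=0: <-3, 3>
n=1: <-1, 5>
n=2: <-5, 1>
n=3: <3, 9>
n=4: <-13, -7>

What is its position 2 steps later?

<-45, -39>

The jumps are <+2, +2>, <-4, -4>, <+8, +8>, <-16, -16> — a geometric progression with ratio -2.
step 5: <-13, -7> + <+32, +32> → <19, 25>
step 6: <19, 25> + <-64, -64> → <-45, -39>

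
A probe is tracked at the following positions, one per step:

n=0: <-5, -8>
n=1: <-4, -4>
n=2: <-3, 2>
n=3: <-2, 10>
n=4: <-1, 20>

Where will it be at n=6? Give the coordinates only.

<1, 46>

Taking differences between consecutive positions: <+1, +4>, <+1, +6>, <+1, +8>, <+1, +10>. These grow by <+0, +2> each step.
step 5: <-1, 20> + <+1, +12> → <0, 32>
step 6: <0, 32> + <+1, +14> → <1, 46>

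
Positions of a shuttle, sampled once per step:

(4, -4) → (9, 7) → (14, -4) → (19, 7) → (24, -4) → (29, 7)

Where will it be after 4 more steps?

(49, 7)

First: linear, +5 per step → 49 at step 9.
Second: cycles through -4, 7 every 2 steps. Step 9 lands at position 1 of the cycle → 7.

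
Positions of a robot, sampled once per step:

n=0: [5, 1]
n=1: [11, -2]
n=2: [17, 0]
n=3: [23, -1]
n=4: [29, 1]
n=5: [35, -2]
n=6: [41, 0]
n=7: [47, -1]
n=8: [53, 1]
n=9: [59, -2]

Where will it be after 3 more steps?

First: linear, +6 per step → 77 at step 12.
Second: cycles through 1, -2, 0, -1 every 4 steps. Step 12 lands at position 0 of the cycle → 1.

[77, 1]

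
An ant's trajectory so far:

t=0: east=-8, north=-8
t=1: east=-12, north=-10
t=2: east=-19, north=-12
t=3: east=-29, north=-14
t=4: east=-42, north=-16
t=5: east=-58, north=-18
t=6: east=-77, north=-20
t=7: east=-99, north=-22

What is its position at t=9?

Taking differences between consecutive positions: (-4, -2), (-7, -2), (-10, -2), (-13, -2), (-16, -2), (-19, -2), (-22, -2). These grow by (-3, +0) each step.
step 8: east=-99, north=-22 + (-25, -2) → east=-124, north=-24
step 9: east=-124, north=-24 + (-28, -2) → east=-152, north=-26

east=-152, north=-26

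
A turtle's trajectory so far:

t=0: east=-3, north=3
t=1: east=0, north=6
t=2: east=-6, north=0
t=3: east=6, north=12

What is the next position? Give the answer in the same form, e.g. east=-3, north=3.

The jumps are (+3, +3), (-6, -6), (+12, +12) — a geometric progression with ratio -2.
step 4: east=6, north=12 + (-24, -24) → east=-18, north=-12

east=-18, north=-12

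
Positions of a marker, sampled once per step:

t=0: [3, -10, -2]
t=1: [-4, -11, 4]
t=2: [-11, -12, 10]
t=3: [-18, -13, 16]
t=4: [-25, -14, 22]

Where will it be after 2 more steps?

Constant displacement of [-7, -1, +6] per step.
step 5: [-25, -14, 22] + [-7, -1, +6] → [-32, -15, 28]
step 6: [-32, -15, 28] + [-7, -1, +6] → [-39, -16, 34]

[-39, -16, 34]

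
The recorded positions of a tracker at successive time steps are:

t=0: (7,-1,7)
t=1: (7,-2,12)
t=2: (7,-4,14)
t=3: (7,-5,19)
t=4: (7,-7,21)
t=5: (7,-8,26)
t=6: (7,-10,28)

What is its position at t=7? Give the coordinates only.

(7,-11,33)

Step-to-step displacements: (+0,-1,+5), (+0,-2,+2), (+0,-1,+5), (+0,-2,+2), (+0,-1,+5), (+0,-2,+2) — a repeating cycle of length 2.
step 7: apply (+0,-1,+5) → (7,-11,33)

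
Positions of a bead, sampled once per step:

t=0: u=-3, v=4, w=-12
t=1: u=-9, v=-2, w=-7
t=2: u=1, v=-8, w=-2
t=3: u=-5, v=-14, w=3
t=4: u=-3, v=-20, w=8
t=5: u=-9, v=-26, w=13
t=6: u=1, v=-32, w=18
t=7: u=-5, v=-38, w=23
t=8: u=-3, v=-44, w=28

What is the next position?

The u coordinate repeats the cycle [-3, -9, 1, -5] with period 4; step 9 mod 4 = 1, giving -9.
The v coordinate changes by -6 each step, so at step 9 it is 4 + 9·(-6) = -50.
The w coordinate changes by +5 each step, so at step 9 it is -12 + 9·(5) = 33.

u=-9, v=-50, w=33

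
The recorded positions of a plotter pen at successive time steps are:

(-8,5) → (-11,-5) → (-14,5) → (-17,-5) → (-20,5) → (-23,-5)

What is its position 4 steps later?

(-35,-5)

First: linear, -3 per step → -35 at step 9.
Second: cycles through 5, -5 every 2 steps. Step 9 lands at position 1 of the cycle → -5.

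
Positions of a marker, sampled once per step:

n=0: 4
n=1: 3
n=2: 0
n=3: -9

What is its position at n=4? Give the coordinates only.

The jumps are -1, -3, -9 — a geometric progression with ratio 3.
step 4: -9 − 27 → -36

-36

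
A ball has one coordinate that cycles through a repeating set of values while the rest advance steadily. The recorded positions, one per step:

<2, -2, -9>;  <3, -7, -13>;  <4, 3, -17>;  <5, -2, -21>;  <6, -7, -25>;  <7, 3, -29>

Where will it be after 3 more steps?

The first coordinate changes by +1 each step, so at step 8 it is 2 + 8·(1) = 10.
The second coordinate repeats the cycle [-2, -7, 3] with period 3; step 8 mod 3 = 2, giving 3.
The third coordinate changes by -4 each step, so at step 8 it is -9 + 8·(-4) = -41.

<10, 3, -41>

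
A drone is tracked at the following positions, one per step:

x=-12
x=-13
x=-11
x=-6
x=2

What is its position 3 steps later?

x=44

Taking differences between consecutive positions: -1, +2, +5, +8. These grow by +3 each step.
step 5: 2 + 11 → x=13
step 6: 13 + 14 → x=27
step 7: 27 + 17 → x=44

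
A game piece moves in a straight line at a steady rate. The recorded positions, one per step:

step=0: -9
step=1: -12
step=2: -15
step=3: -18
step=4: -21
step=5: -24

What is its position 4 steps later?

The position changes by -3 every step.
step 6: -24 − 3 → -27
step 7: -27 − 3 → -30
step 8: -30 − 3 → -33
step 9: -33 − 3 → -36

-36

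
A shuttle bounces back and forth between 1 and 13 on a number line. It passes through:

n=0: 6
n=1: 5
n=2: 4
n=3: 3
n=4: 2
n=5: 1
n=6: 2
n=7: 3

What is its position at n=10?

The value reflects between 1 and 13, moving 1 per step.
  step 8: 3 → 4
  step 9: 4 → 5
  step 10: 5 → 6

6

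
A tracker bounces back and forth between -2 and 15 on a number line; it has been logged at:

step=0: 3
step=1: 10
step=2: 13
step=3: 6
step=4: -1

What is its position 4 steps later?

5

The value reflects between -2 and 15, moving 7 per step.
  step 5: -1 → 4
  step 6: 4 → 11
  step 7: 11 → 12
  step 8: 12 → 5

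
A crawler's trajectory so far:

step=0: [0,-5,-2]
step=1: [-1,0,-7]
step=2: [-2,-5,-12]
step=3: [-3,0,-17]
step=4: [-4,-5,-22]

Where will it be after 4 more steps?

The first coordinate changes by -1 each step, so at step 8 it is 0 + 8·(-1) = -8.
The second coordinate repeats the cycle [-5, 0] with period 2; step 8 mod 2 = 0, giving -5.
The third coordinate changes by -5 each step, so at step 8 it is -2 + 8·(-5) = -42.

[-8,-5,-42]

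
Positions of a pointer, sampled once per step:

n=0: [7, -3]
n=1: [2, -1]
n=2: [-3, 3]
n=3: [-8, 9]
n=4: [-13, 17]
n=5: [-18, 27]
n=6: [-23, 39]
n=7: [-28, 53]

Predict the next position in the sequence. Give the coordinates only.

[-33, 69]

Taking differences between consecutive positions: [-5, +2], [-5, +4], [-5, +6], [-5, +8], [-5, +10], [-5, +12], [-5, +14]. These grow by [+0, +2] each step.
step 8: [-28, 53] + [-5, +16] → [-33, 69]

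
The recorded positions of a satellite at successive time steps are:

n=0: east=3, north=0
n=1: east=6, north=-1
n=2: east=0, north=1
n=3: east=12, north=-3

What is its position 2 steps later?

Consecutive displacements (+3, -1), (-6, +2), (+12, -4) scale by a factor of -2 each step.
step 4: east=12, north=-3 + (-24, +8) → east=-12, north=5
step 5: east=-12, north=5 + (+48, -16) → east=36, north=-11

east=36, north=-11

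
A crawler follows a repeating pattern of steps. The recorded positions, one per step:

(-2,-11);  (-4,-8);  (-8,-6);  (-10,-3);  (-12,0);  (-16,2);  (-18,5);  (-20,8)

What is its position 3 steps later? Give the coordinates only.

Step-to-step displacements: (-2,+3), (-4,+2), (-2,+3), (-2,+3), (-4,+2), (-2,+3), (-2,+3) — a repeating cycle of length 3.
step 8: apply (-4,+2) → (-24,10)
step 9: apply (-2,+3) → (-26,13)
step 10: apply (-2,+3) → (-28,16)

(-28,16)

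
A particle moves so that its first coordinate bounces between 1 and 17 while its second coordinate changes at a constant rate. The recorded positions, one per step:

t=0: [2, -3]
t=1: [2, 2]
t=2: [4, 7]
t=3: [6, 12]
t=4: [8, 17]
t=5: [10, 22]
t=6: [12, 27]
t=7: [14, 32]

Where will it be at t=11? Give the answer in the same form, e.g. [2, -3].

[12, 52]

The first coordinate travels 2 per step and bounces off the walls at 1 and 17.
  step 8: 14 → 16
  step 9: 16 → 16
  step 10: 16 → 14
  step 11: 14 → 12
The second coordinate changes by +5 each step: at step 11 it is 52.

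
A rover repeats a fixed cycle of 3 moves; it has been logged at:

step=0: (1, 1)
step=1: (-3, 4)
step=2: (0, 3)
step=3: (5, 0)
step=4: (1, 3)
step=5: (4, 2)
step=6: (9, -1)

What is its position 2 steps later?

(8, 1)

Differencing gives (-4, +3), (+3, -1), (+5, -3), (-4, +3), (+3, -1), (+5, -3). This is the pattern (-4, +3), (+3, -1), (+5, -3) repeated.
step 7: apply (-4, +3) → (5, 2)
step 8: apply (+3, -1) → (8, 1)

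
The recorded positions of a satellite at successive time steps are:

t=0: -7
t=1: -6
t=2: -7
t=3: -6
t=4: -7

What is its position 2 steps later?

-7

The jumps are +1, -1, +1, -1 — a geometric progression with ratio -1.
step 5: -7 + 1 → -6
step 6: -6 − 1 → -7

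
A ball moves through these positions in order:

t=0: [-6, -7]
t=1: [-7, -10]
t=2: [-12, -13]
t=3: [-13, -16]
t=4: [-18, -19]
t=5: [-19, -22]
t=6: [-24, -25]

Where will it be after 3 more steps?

[-31, -34]

The moves between consecutive positions are [-1, -3], [-5, -3], [-1, -3], [-5, -3], [-1, -3], [-5, -3]; they repeat the 2-cycle [[-1, -3], [-5, -3]].
step 7: apply [-1, -3] → [-25, -28]
step 8: apply [-5, -3] → [-30, -31]
step 9: apply [-1, -3] → [-31, -34]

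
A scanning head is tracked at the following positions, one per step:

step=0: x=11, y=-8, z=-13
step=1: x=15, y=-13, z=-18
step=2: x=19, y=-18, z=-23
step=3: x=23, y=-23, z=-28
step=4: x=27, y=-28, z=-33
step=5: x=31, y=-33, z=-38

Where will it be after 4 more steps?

Constant displacement of (+4, -5, -5) per step.
step 6: x=31, y=-33, z=-38 + (+4, -5, -5) → x=35, y=-38, z=-43
step 7: x=35, y=-38, z=-43 + (+4, -5, -5) → x=39, y=-43, z=-48
step 8: x=39, y=-43, z=-48 + (+4, -5, -5) → x=43, y=-48, z=-53
step 9: x=43, y=-48, z=-53 + (+4, -5, -5) → x=47, y=-53, z=-58

x=47, y=-53, z=-58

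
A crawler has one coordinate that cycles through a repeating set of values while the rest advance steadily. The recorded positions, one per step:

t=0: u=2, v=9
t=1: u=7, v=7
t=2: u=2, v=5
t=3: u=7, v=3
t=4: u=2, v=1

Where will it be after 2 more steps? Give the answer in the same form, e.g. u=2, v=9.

U: cycles through 2, 7 every 2 steps. Step 6 lands at position 0 of the cycle → 2.
V: linear, -2 per step → -3 at step 6.

u=2, v=-3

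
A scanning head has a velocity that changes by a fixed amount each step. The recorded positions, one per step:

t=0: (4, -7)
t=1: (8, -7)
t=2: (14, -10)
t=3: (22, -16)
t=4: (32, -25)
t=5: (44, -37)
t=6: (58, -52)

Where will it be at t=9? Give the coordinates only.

(112, -115)

Taking differences between consecutive positions: (+4, +0), (+6, -3), (+8, -6), (+10, -9), (+12, -12), (+14, -15). These grow by (+2, -3) each step.
step 7: (58, -52) + (+16, -18) → (74, -70)
step 8: (74, -70) + (+18, -21) → (92, -91)
step 9: (92, -91) + (+20, -24) → (112, -115)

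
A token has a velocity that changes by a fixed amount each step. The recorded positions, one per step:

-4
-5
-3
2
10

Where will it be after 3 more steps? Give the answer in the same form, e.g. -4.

First differences are -1, +2, +5, +8; their common second difference is +3 (constant acceleration).
step 5: 10 + 11 → 21
step 6: 21 + 14 → 35
step 7: 35 + 17 → 52

52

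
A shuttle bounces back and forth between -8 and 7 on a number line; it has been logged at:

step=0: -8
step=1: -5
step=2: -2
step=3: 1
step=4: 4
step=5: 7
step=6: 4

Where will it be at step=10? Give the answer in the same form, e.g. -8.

-8

The value reflects between -8 and 7, moving 3 per step.
  step 7: 4 → 1
  step 8: 1 → -2
  step 9: -2 → -5
  step 10: -5 → -8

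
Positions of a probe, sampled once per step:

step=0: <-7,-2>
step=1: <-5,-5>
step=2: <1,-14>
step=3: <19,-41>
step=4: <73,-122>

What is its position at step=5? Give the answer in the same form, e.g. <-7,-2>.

The jumps are <+2,-3>, <+6,-9>, <+18,-27>, <+54,-81> — a geometric progression with ratio 3.
step 5: <73,-122> + <+162,-243> → <235,-365>

<235,-365>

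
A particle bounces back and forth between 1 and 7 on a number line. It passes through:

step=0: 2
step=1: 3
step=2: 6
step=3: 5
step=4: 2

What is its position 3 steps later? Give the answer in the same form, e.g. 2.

5

The value travels 3 per step and bounces off the walls at 1 and 7.
  step 5: 2 → 3
  step 6: 3 → 6
  step 7: 6 → 5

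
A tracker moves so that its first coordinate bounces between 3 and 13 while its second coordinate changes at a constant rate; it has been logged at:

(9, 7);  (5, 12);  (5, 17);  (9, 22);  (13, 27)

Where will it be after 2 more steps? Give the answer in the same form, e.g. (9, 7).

The first coordinate reflects between 3 and 13, moving 4 per step.
  step 5: 13 → 9
  step 6: 9 → 5
The second coordinate changes by +5 each step: at step 6 it is 37.

(5, 37)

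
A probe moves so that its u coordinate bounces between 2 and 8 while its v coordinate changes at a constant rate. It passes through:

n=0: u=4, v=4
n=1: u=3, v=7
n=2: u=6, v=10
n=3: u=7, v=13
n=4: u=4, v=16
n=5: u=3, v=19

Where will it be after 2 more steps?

The u coordinate reflects between 2 and 8, moving 3 per step.
  step 6: 3 → 6
  step 7: 6 → 7
The v coordinate changes by +3 each step: at step 7 it is 25.

u=7, v=25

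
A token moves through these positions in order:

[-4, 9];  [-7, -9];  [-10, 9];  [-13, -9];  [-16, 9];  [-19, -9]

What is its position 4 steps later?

[-31, -9]

First: linear, -3 per step → -31 at step 9.
Second: cycles through 9, -9 every 2 steps. Step 9 lands at position 1 of the cycle → -9.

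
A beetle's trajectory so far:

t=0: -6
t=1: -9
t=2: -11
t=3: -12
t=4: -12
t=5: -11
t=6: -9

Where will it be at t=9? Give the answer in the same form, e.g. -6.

Successive displacements: -3, -2, -1, +0, +1, +2 — each changes by +1.
step 7: -9 + 3 → -6
step 8: -6 + 4 → -2
step 9: -2 + 5 → 3

3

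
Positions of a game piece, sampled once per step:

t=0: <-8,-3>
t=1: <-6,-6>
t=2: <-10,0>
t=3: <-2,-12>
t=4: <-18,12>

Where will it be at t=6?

<-50,60>

Consecutive displacements <+2,-3>, <-4,+6>, <+8,-12>, <-16,+24> scale by a factor of -2 each step.
step 5: <-18,12> + <+32,-48> → <14,-36>
step 6: <14,-36> + <-64,+96> → <-50,60>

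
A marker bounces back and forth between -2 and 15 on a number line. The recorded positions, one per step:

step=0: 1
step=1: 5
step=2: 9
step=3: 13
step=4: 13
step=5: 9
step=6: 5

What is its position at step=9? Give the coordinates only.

The value travels 4 per step and bounces off the walls at -2 and 15.
  step 7: 5 → 1
  step 8: 1 → -1
  step 9: -1 → 3

3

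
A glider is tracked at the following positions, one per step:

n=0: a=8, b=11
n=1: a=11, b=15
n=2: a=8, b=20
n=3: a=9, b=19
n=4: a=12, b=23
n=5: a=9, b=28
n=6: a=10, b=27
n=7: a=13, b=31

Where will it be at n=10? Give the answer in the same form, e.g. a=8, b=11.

Step-to-step displacements: (+3, +4), (-3, +5), (+1, -1), (+3, +4), (-3, +5), (+1, -1), (+3, +4) — a repeating cycle of length 3.
step 8: apply (-3, +5) → a=10, b=36
step 9: apply (+1, -1) → a=11, b=35
step 10: apply (+3, +4) → a=14, b=39

a=14, b=39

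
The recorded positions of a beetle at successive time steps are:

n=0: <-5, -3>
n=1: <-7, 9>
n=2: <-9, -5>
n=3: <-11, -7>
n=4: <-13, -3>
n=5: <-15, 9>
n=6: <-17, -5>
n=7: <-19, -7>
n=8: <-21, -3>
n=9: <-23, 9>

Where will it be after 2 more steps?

First: linear, -2 per step → -27 at step 11.
Second: cycles through -3, 9, -5, -7 every 4 steps. Step 11 lands at position 3 of the cycle → -7.

<-27, -7>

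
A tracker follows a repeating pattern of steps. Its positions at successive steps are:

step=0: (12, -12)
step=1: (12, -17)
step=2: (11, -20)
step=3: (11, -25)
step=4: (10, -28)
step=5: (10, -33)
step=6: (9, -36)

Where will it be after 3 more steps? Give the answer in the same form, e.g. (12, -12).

Differencing gives (+0, -5), (-1, -3), (+0, -5), (-1, -3), (+0, -5), (-1, -3). This is the pattern (+0, -5), (-1, -3) repeated.
step 7: apply (+0, -5) → (9, -41)
step 8: apply (-1, -3) → (8, -44)
step 9: apply (+0, -5) → (8, -49)

(8, -49)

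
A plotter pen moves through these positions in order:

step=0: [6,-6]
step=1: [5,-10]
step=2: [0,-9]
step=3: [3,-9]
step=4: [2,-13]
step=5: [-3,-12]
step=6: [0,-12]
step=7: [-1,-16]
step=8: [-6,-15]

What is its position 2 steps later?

[-4,-19]

Step-to-step displacements: [-1,-4], [-5,+1], [+3,+0], [-1,-4], [-5,+1], [+3,+0], [-1,-4], [-5,+1] — a repeating cycle of length 3.
step 9: apply [+3,+0] → [-3,-15]
step 10: apply [-1,-4] → [-4,-19]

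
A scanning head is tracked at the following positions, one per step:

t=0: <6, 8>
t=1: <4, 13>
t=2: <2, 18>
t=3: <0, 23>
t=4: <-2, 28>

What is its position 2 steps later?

Constant displacement of <-2, +5> per step.
step 5: <-2, 28> + <-2, +5> → <-4, 33>
step 6: <-4, 33> + <-2, +5> → <-6, 38>

<-6, 38>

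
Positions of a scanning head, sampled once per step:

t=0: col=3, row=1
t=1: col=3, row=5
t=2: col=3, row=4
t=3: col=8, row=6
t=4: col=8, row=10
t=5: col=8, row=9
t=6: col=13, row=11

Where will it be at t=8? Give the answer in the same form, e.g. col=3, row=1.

col=13, row=14

Step-to-step displacements: (+0, +4), (+0, -1), (+5, +2), (+0, +4), (+0, -1), (+5, +2) — a repeating cycle of length 3.
step 7: apply (+0, +4) → col=13, row=15
step 8: apply (+0, -1) → col=13, row=14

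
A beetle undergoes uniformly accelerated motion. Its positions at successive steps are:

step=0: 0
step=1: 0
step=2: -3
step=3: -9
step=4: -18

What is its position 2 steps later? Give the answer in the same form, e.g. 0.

-45

First differences are +0, -3, -6, -9; their common second difference is -3 (constant acceleration).
step 5: -18 − 12 → -30
step 6: -30 − 15 → -45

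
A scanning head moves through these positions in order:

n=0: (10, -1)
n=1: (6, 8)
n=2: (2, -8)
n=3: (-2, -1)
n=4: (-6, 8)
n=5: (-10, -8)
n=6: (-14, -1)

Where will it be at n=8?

The first coordinate changes by -4 each step, so at step 8 it is 10 + 8·(-4) = -22.
The second coordinate repeats the cycle [-1, 8, -8] with period 3; step 8 mod 3 = 2, giving -8.

(-22, -8)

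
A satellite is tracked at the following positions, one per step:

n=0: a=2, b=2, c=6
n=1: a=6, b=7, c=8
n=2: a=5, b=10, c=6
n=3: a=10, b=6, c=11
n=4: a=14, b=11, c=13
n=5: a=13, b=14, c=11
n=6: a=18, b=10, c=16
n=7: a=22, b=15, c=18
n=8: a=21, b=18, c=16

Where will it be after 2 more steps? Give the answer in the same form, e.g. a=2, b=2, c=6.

a=30, b=19, c=23

Step-to-step displacements: (+4, +5, +2), (-1, +3, -2), (+5, -4, +5), (+4, +5, +2), (-1, +3, -2), (+5, -4, +5), (+4, +5, +2), (-1, +3, -2) — a repeating cycle of length 3.
step 9: apply (+5, -4, +5) → a=26, b=14, c=21
step 10: apply (+4, +5, +2) → a=30, b=19, c=23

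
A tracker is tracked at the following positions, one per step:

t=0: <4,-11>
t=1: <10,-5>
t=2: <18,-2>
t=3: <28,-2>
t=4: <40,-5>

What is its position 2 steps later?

Successive displacements: <+6,+6>, <+8,+3>, <+10,+0>, <+12,-3> — each changes by <+2,-3>.
step 5: <40,-5> + <+14,-6> → <54,-11>
step 6: <54,-11> + <+16,-9> → <70,-20>

<70,-20>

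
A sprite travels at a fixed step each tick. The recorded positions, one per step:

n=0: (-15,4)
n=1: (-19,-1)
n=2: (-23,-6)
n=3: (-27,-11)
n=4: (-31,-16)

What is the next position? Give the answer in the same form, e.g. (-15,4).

(-35,-21)

The position changes by (-4,-5) every step.
step 5: (-31,-16) + (-4,-5) → (-35,-21)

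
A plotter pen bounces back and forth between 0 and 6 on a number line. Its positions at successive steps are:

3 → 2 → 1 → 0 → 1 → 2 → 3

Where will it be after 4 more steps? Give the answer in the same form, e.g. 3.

5

The value reflects between 0 and 6, moving 1 per step.
  step 7: 3 → 4
  step 8: 4 → 5
  step 9: 5 → 6
  step 10: 6 → 5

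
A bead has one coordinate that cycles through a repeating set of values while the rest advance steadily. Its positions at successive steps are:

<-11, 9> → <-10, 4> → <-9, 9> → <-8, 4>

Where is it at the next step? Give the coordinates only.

First: linear, +1 per step → -7 at step 4.
Second: cycles through 9, 4 every 2 steps. Step 4 lands at position 0 of the cycle → 9.

<-7, 9>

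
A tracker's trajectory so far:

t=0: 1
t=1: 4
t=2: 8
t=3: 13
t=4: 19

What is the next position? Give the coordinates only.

26

Successive displacements: +3, +4, +5, +6 — each changes by +1.
step 5: 19 + 7 → 26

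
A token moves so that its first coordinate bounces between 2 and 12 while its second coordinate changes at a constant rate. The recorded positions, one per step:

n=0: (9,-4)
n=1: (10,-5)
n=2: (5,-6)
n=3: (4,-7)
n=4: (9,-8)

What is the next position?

The first coordinate travels 5 per step and bounces off the walls at 2 and 12.
  step 5: 9 → 10
The second coordinate changes by -1 each step: at step 5 it is -9.

(10,-9)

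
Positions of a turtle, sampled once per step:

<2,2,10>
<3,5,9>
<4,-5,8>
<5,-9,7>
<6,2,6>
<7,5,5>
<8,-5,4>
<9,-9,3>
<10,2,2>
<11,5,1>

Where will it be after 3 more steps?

<14,2,-2>

The first coordinate changes by +1 each step, so at step 12 it is 2 + 12·(1) = 14.
The second coordinate repeats the cycle [2, 5, -5, -9] with period 4; step 12 mod 4 = 0, giving 2.
The third coordinate changes by -1 each step, so at step 12 it is 10 + 12·(-1) = -2.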